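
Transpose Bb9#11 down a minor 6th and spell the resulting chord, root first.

D, F#, A, C, E, G#

Bb down a minor 6th → D. New chord: D dominant ninth sharp eleven.
D — root
F# — major 3rd
A — perfect 5th
C — minor 7th
E — major 9th
G# — augmented 11th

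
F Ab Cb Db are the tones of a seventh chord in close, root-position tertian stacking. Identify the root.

Db

Stacking in thirds gives Db – F – Ab – Cb, so Db is the root — Db dominant seventh.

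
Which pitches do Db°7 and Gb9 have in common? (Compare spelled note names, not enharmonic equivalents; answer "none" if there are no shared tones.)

Db°7 = Db, Fb, Abb, Cbb.
Gb9 = Gb, Bb, Db, Fb, Ab.
Shared: Db, Fb.

Db Fb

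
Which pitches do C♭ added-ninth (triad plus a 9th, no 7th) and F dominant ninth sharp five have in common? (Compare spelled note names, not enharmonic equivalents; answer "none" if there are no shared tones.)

C♭ added-ninth: C-flat E-flat G-flat D-flat
F dominant ninth sharp five: F A C-sharp E-flat G
Common to both → E-flat.

E-flat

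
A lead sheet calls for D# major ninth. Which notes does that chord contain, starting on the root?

D# F## A# C## E#

D# major ninth: major ninth on D#.
root → D#
3rd (major 3rd) → F##
5th (perfect 5th) → A#
7th (major 7th) → C##
9th (major 9th) → E#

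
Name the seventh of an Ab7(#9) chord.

Ab7(#9) is built on Ab; its 7th is a minor 7th above the root.
A seventh above A uses the letter G, and the minor 7th above Ab is Gb.

Gb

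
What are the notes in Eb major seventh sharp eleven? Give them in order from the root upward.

Eb major seventh sharp eleven is a major seventh sharp eleven built on E-flat.
E-flat — root
G — major 3rd
B-flat — perfect 5th
D — major 7th
A — augmented 11th

E-flat G B-flat D A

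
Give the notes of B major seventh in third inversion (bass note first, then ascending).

A-sharp, B, D-sharp, F-sharp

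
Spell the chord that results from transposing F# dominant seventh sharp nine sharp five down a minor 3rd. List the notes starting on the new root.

D-sharp  F-double-sharp  A-double-sharp  C-sharp  E-double-sharp

Transposed root: F-sharp → D-sharp (minor 3rd down). So we spell D-sharp dominant seventh sharp nine sharp five:
Root: D-sharp
Major 3rd (3rd): F-double-sharp
Augmented 5th (5th): A-double-sharp
Minor 7th (7th): C-sharp
Augmented 9th (9th): E-double-sharp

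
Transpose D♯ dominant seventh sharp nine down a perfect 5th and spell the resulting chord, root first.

G#, B#, D#, F#, A##

Transposed root: D# → G# (perfect 5th down). So we spell G# dominant seventh sharp nine:
- root: G#
- major 3rd: B#
- perfect 5th: D#
- minor 7th: F#
- augmented 9th: A##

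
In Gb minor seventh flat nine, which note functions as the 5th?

D-flat

Root of Gb minor seventh flat nine = G-flat. The 5th is a perfect 5th: G-flat up a perfect 5th → D-flat.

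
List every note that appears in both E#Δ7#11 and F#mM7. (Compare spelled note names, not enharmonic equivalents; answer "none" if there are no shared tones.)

E#Δ7#11 = E#, G##, B#, D##, A##.
F#mM7 = F#, A, C#, E#.
Shared: E#.

E#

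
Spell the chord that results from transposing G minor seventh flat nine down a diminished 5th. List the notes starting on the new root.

C-sharp  E  G-sharp  B  D

Transposed root: G → C-sharp (diminished 5th down). So we spell C-sharp minor seventh flat nine:
- root: C-sharp
- minor 3rd: E
- perfect 5th: G-sharp
- minor 7th: B
- minor 9th: D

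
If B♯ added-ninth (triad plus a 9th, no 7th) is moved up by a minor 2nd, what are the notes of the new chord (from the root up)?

C-sharp E-sharp G-sharp D-sharp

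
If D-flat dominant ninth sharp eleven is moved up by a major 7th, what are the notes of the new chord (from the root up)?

C  E  G  B-flat  D  F-sharp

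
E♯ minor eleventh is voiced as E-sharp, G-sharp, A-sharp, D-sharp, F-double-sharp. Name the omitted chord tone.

B-sharp

E♯ minor eleventh = E-sharp, G-sharp, B-sharp, D-sharp, F-double-sharp, A-sharp. The voicing lacks the 5th (perfect 5th), B-sharp.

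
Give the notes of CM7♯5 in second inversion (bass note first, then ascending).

CM7♯5 = C–E–G#–B; second inversion → fifth (G#) lowest.

G#, B, C, E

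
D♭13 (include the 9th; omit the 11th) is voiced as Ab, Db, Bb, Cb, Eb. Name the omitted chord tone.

D♭13 = Db, F, Ab, Cb, Eb, Bb. The voicing lacks the 3rd (major 3rd), F.

F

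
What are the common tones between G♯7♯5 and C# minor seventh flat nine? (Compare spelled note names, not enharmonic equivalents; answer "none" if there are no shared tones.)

G#

G♯7♯5: G# B# D## F#
C# minor seventh flat nine: C# E G# B D
Common to both → G#.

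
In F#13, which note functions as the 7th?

E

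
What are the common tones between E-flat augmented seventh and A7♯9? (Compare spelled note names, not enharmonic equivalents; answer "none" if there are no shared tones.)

G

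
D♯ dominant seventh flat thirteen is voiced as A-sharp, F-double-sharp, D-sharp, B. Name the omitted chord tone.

C-sharp

The full D♯ dominant seventh flat thirteen chord is D-sharp, F-double-sharp, A-sharp, C-sharp, B.
Comparing with the voicing, the minor 7th (7th) — C-sharp — is absent.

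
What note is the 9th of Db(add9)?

E♭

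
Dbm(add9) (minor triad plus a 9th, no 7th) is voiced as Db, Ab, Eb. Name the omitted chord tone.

Fb

Dbm(add9) = Db, Fb, Ab, Eb. The voicing lacks the 3rd (minor 3rd), Fb.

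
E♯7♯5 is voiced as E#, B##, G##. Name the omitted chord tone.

The full E♯7♯5 chord is E#, G##, B##, D#.
Comparing with the voicing, the minor 7th (7th) — D# — is absent.

D#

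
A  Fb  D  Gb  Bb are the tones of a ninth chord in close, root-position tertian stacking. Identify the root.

Stacking in thirds gives Gb – Bb – D – Fb – A, so Gb is the root — Gb dominant seventh sharp nine sharp five.

Gb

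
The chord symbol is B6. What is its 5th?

F♯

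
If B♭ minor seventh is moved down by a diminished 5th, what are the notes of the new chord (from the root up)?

E G B D

Bb down a diminished 5th → E. New chord: E minor seventh.
- root: E
- minor 3rd: G
- perfect 5th: B
- minor 7th: D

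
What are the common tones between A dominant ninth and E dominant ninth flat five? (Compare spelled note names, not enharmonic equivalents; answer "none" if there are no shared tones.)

A dominant ninth = A, C-sharp, E, G, B.
E dominant ninth flat five = E, G-sharp, B-flat, D, F-sharp.
Shared: E.

E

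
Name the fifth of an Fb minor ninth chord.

Cb

Fb minor ninth is built on Fb; its 5th is a perfect 5th above the root.
A fifth above F uses the letter C, and the perfect 5th above Fb is Cb.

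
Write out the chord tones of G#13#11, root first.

Root G♯, quality dominant thirteenth sharp eleven:
Root: G♯
Major 3rd (3rd): B♯
Perfect 5th (5th): D♯
Minor 7th (7th): F♯
Major 9th (9th): A♯
Augmented 11th (11th): C𝄪
Major 13th (13th): E♯

G♯, B♯, D♯, F♯, A♯, C𝄪, E♯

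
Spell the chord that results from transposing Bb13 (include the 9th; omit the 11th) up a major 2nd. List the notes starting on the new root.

Transposed root: Bb → C (major 2nd up). So we spell C dominant thirteenth:
C — root
E — major 3rd
G — perfect 5th
Bb — minor 7th
D — major 9th
A — major 13th

C, E, G, Bb, D, A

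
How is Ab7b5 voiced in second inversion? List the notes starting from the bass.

Ebb – Gb – Ab – C

In root position, Ab7b5 is Ab–C–Ebb–Gb.
Second inversion puts the fifth (Ebb) in the bass.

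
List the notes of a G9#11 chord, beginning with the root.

Root G, quality dominant ninth sharp eleven:
- root: G
- major 3rd: B
- perfect 5th: D
- minor 7th: F
- major 9th: A
- augmented 11th: C♯

G B D F A C♯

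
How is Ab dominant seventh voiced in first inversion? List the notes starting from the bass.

C, E♭, G♭, A♭

Ab dominant seventh = A♭–C–E♭–G♭; first inversion → third (C) lowest.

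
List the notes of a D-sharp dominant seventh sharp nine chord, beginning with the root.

D# F## A# C# E##

D-sharp dominant seventh sharp nine: dominant seventh sharp nine on D#.
Root: D#
Major 3rd (3rd): F##
Perfect 5th (5th): A#
Minor 7th (7th): C#
Augmented 9th (9th): E##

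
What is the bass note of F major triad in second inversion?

C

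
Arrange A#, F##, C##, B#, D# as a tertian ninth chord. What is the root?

B#

Stacking in thirds gives B# – D# – F## – A# – C##, so B# is the root — B# minor ninth.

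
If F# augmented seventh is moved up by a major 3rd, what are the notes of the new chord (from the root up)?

F-sharp up a major 3rd → A-sharp. New chord: A-sharp augmented seventh.
Root: A-sharp
Major 3rd (3rd): C-double-sharp
Augmented 5th (5th): E-double-sharp
Minor 7th (7th): G-sharp

A-sharp, C-double-sharp, E-double-sharp, G-sharp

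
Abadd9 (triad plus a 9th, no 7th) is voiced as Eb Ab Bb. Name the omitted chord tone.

C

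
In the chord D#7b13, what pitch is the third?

F##

Root of D#7b13 = D#. The 3rd is a major 3rd: D# up a major 3rd → F##.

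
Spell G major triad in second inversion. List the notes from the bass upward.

D, G, B

G major triad = G–B–D; second inversion → fifth (D) lowest.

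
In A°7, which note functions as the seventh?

Root of A°7 = A. The 7th is a diminished 7th: A up a diminished 7th → Gb.

Gb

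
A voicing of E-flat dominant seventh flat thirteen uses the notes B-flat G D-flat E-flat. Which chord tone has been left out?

C-flat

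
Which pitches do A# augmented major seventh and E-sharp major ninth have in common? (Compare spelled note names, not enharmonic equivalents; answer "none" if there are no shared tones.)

G𝄪

A# augmented major seventh = A♯, C𝄪, E𝄪, G𝄪.
E-sharp major ninth = E♯, G𝄪, B♯, D𝄪, F𝄪.
Shared: G𝄪.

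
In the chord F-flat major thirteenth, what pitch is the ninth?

G♭

F-flat major thirteenth is built on F♭; its 9th is a major 9th above the root.
A second above F uses the letter G, and the major 9th above F♭ is G♭.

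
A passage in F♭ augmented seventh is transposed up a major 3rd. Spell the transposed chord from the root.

A major 3rd up from F-flat is A-flat, so the new chord is A-flat augmented seventh.
A-flat — root
C — major 3rd
E — augmented 5th
G-flat — minor 7th

A-flat  C  E  G-flat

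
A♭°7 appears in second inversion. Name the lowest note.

Ebb

A♭°7 = Ab–Cb–Ebb–Gbb. Second inversion → fifth in the bass = Ebb.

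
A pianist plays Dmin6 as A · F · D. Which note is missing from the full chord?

B

The full Dmin6 chord is D, F, A, B.
Comparing with the voicing, the major 6th (6th) — B — is absent.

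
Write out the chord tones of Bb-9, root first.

Bb, Db, F, Ab, C

Bb-9: minor ninth on Bb.
Root: Bb
Minor 3rd (3rd): Db
Perfect 5th (5th): F
Minor 7th (7th): Ab
Major 9th (9th): C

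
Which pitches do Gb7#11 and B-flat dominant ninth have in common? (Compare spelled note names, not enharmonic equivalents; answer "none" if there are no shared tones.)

Bb, C

Gb7#11 = Gb, Bb, Db, Fb, C.
B-flat dominant ninth = Bb, D, F, Ab, C.
Shared: Bb, C.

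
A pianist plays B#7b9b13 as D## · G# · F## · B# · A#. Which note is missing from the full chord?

C#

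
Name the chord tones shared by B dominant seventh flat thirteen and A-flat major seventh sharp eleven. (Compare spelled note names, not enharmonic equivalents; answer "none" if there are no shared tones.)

G

B dominant seventh flat thirteen = B, D♯, F♯, A, G.
A-flat major seventh sharp eleven = A♭, C, E♭, G, D.
Shared: G.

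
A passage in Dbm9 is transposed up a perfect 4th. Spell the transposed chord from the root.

Transposed root: Db → Gb (perfect 4th up). So we spell Gb minor ninth:
root → Gb
3rd (minor 3rd) → Bbb
5th (perfect 5th) → Db
7th (minor 7th) → Fb
9th (major 9th) → Ab

Gb Bbb Db Fb Ab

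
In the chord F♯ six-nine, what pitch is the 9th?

G-sharp

F♯ six-nine is built on F-sharp; its 9th is a major 9th above the root.
A second above F uses the letter G, and the major 9th above F-sharp is G-sharp.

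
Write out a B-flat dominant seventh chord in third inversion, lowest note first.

A-flat, B-flat, D, F

B-flat dominant seventh = B-flat–D–F–A-flat; third inversion → seventh (A-flat) lowest.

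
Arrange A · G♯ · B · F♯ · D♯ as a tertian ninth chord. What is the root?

G♯

Stacking in thirds gives G♯ – B – D♯ – F♯ – A, so G♯ is the root — G♯ minor seventh flat nine.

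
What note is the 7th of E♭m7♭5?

Root of E♭m7♭5 = Eb. The 7th is a minor 7th: Eb up a minor 7th → Db.

Db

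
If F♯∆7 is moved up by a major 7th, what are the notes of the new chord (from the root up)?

F# up a major 7th → E#. New chord: E# major seventh.
E# — root
G## — major 3rd
B# — perfect 5th
D## — major 7th

E#, G##, B#, D##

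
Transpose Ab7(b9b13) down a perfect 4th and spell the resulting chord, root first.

Eb – G – Bb – Db – Fb – Cb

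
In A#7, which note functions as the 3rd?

C##

Root of A#7 = A#. The 3rd is a major 3rd: A# up a major 3rd → C##.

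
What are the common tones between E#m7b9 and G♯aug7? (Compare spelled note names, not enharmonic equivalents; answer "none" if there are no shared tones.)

G# – B# – F#

E#m7b9 = E#, G#, B#, D#, F#.
G♯aug7 = G#, B#, D##, F#.
Shared: G#, B#, F#.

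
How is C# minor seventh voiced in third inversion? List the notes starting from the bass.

B – C-sharp – E – G-sharp

C# minor seventh = C-sharp–E–G-sharp–B; third inversion → seventh (B) lowest.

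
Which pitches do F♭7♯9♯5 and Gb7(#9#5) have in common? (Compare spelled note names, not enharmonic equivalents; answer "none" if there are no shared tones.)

F♭7♯9♯5 = F♭, A♭, C, E𝄫, G.
Gb7(#9#5) = G♭, B♭, D, F♭, A.
Shared: F♭.

F♭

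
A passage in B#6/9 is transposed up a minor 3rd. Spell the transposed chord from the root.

A minor 3rd up from B# is D#, so the new chord is D# six-nine.
- root: D#
- major 3rd: F##
- perfect 5th: A#
- major 6th: B#
- major 9th: E#

D#, F##, A#, B#, E#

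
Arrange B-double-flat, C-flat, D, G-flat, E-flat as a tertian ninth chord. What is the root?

Stacking in thirds gives C-flat – E-flat – G-flat – B-double-flat – D, so C-flat is the root — C-flat dominant seventh sharp nine.

C-flat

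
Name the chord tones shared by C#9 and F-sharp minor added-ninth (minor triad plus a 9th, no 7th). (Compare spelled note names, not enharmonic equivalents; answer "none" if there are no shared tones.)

C#9 = C#, E#, G#, B, D#.
F-sharp minor added-ninth = F#, A, C#, G#.
Shared: C#, G#.

C#, G#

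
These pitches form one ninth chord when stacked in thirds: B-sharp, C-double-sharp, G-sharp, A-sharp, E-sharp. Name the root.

Stacking in thirds gives A-sharp – C-double-sharp – E-sharp – G-sharp – B-sharp, so A-sharp is the root — A-sharp dominant ninth.

A-sharp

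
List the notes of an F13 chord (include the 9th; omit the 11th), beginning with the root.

F – A – C – Eb – G – D

F13: dominant thirteenth on F.
Root: F
Major 3rd (3rd): A
Perfect 5th (5th): C
Minor 7th (7th): Eb
Major 9th (9th): G
Major 13th (13th): D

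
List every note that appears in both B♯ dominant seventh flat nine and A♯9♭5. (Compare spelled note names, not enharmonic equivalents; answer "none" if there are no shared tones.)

B♯ dominant seventh flat nine = B#, D##, F##, A#, C#.
A♯9♭5 = A#, C##, E, G#, B#.
Shared: B#, A#.

B# – A#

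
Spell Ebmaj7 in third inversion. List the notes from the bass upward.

D, Eb, G, Bb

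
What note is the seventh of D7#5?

Root of D7#5 = D. The 7th is a minor 7th: D up a minor 7th → C.

C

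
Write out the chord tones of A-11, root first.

A, C, E, G, B, D

A-11 is a minor eleventh built on A.
root → A
3rd (minor 3rd) → C
5th (perfect 5th) → E
7th (minor 7th) → G
9th (major 9th) → B
11th (perfect 11th) → D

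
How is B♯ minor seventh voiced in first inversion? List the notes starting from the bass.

D# – F## – A# – B#

In root position, B♯ minor seventh is B#–D#–F##–A#.
First inversion puts the third (D#) in the bass.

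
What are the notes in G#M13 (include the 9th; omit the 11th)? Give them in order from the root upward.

G#, B#, D#, F##, A#, E#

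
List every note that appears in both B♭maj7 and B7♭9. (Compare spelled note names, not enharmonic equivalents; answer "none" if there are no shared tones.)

B♭maj7: Bb D F A
B7♭9: B D# F# A C
Common to both → A.

A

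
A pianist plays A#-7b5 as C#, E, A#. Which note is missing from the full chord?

The full A#-7b5 chord is A#, C#, E, G#.
Comparing with the voicing, the minor 7th (7th) — G# — is absent.

G#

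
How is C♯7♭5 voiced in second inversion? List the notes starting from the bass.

In root position, C♯7♭5 is C#–E#–G–B.
Second inversion puts the fifth (G) in the bass.

G, B, C#, E#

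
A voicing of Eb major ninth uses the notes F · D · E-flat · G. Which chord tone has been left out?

B-flat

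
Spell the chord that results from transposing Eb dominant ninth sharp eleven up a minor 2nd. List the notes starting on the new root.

A minor 2nd up from E-flat is F-flat, so the new chord is F-flat dominant ninth sharp eleven.
- root: F-flat
- major 3rd: A-flat
- perfect 5th: C-flat
- minor 7th: E-double-flat
- major 9th: G-flat
- augmented 11th: B-flat

F-flat, A-flat, C-flat, E-double-flat, G-flat, B-flat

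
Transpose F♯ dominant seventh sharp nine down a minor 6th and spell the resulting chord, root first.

A-sharp – C-double-sharp – E-sharp – G-sharp – B-double-sharp

F-sharp down a minor 6th → A-sharp. New chord: A-sharp dominant seventh sharp nine.
root → A-sharp
3rd (major 3rd) → C-double-sharp
5th (perfect 5th) → E-sharp
7th (minor 7th) → G-sharp
9th (augmented 9th) → B-double-sharp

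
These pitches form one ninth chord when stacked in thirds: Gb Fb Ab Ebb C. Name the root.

Arranged so that each adjacent pair is a third by letter name: Fb – Ab – C – Ebb – Gb.
The bottom of that stack, Fb, is the root (this is Fb dominant ninth sharp five).

Fb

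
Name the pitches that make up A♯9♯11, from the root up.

A# C## E# G# B# D##

A♯9♯11: dominant ninth sharp eleven on A#.
root → A#
3rd (major 3rd) → C##
5th (perfect 5th) → E#
7th (minor 7th) → G#
9th (major 9th) → B#
11th (augmented 11th) → D##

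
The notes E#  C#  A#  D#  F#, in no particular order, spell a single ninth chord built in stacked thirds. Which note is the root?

Arranged so that each adjacent pair is a third by letter name: D# – F# – A# – C# – E#.
The bottom of that stack, D#, is the root (this is D# minor ninth).

D#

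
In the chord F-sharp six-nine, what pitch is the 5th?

F-sharp six-nine is built on F#; its 5th is a perfect 5th above the root.
A fifth above F uses the letter C, and the perfect 5th above F# is C#.

C#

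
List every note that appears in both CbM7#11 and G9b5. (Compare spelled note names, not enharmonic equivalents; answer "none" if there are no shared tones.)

F

CbM7#11: Cb Eb Gb Bb F
G9b5: G B Db F A
Common to both → F.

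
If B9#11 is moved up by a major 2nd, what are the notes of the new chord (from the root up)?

Transposed root: B → C# (major 2nd up). So we spell C# dominant ninth sharp eleven:
Root: C#
Major 3rd (3rd): E#
Perfect 5th (5th): G#
Minor 7th (7th): B
Major 9th (9th): D#
Augmented 11th (11th): F##

C# – E# – G# – B – D# – F##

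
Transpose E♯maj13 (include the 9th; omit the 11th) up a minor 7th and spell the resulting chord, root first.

A minor 7th up from E♯ is D♯, so the new chord is D♯ major thirteenth.
root → D♯
3rd (major 3rd) → F𝄪
5th (perfect 5th) → A♯
7th (major 7th) → C𝄪
9th (major 9th) → E♯
13th (major 13th) → B♯

D♯  F𝄪  A♯  C𝄪  E♯  B♯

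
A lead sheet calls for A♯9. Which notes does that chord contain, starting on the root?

A♯9: dominant ninth on A#.
A# — root
C## — major 3rd
E# — perfect 5th
G# — minor 7th
B# — major 9th

A# C## E# G# B#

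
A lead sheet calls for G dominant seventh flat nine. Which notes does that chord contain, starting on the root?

Root G, quality dominant seventh flat nine:
Root: G
Major 3rd (3rd): B
Perfect 5th (5th): D
Minor 7th (7th): F
Minor 9th (9th): A-flat

G  B  D  F  A-flat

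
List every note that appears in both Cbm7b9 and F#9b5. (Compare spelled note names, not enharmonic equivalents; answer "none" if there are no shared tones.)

Cbm7b9 = C♭, E𝄫, G♭, B𝄫, D𝄫.
F#9b5 = F♯, A♯, C, E, G♯.
Shared: none.

none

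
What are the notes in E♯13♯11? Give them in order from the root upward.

Root E#, quality dominant thirteenth sharp eleven:
Root: E#
Major 3rd (3rd): G##
Perfect 5th (5th): B#
Minor 7th (7th): D#
Major 9th (9th): F##
Augmented 11th (11th): A##
Major 13th (13th): C##

E# G## B# D# F## A## C##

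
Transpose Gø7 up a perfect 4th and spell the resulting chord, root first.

C  Eb  Gb  Bb

A perfect 4th up from G is C, so the new chord is C half-diminished seventh.
Root: C
Minor 3rd (3rd): Eb
Diminished 5th (5th): Gb
Minor 7th (7th): Bb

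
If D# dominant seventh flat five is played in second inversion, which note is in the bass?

D# dominant seventh flat five in root position is D-sharp–F-double-sharp–A–C-sharp.
Second inversion places the fifth in the bass, which is A.

A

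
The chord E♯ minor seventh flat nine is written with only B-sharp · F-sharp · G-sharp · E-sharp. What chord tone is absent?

D-sharp

E♯ minor seventh flat nine = E-sharp, G-sharp, B-sharp, D-sharp, F-sharp. The voicing lacks the 7th (minor 7th), D-sharp.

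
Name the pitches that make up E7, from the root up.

E7 is a dominant seventh built on E.
Root: E
Major 3rd (3rd): G#
Perfect 5th (5th): B
Minor 7th (7th): D

E  G#  B  D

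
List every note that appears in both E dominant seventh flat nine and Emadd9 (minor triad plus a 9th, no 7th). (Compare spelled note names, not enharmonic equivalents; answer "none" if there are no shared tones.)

E – B

E dominant seventh flat nine = E, G#, B, D, F.
Emadd9 = E, G, B, F#.
Shared: E, B.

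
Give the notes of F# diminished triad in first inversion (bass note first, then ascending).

A, C, F#

F# diminished triad = F#–A–C; first inversion → third (A) lowest.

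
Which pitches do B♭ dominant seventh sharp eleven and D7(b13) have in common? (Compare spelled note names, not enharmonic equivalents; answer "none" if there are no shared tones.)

B♭ dominant seventh sharp eleven = B♭, D, F, A♭, E.
D7(b13) = D, F♯, A, C, B♭.
Shared: B♭, D.

B♭ D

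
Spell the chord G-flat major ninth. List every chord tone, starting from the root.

G-flat, B-flat, D-flat, F, A-flat

Root G-flat, quality major ninth:
- root: G-flat
- major 3rd: B-flat
- perfect 5th: D-flat
- major 7th: F
- major 9th: A-flat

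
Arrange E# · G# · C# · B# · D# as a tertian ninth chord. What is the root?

C#

Stacking in thirds gives C# – E# – G# – B# – D#, so C# is the root — C# major ninth.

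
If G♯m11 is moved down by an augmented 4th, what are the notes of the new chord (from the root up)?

Transposed root: G# → D (augmented 4th down). So we spell D minor eleventh:
root → D
3rd (minor 3rd) → F
5th (perfect 5th) → A
7th (minor 7th) → C
9th (major 9th) → E
11th (perfect 11th) → G

D, F, A, C, E, G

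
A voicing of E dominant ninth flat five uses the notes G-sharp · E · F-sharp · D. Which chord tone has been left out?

E dominant ninth flat five = E, G-sharp, B-flat, D, F-sharp. The voicing lacks the 5th (diminished 5th), B-flat.

B-flat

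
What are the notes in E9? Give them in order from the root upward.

E9: dominant ninth on E.
E — root
G# — major 3rd
B — perfect 5th
D — minor 7th
F# — major 9th

E, G#, B, D, F#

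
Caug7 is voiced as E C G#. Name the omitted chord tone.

The full Caug7 chord is C, E, G#, Bb.
Comparing with the voicing, the minor 7th (7th) — Bb — is absent.

Bb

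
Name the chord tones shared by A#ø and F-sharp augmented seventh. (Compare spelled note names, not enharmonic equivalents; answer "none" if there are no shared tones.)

A#, E

A#ø: A# C# E G#
F-sharp augmented seventh: F# A# C## E
Common to both → A#, E.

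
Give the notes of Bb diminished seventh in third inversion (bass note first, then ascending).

Abb – Bb – Db – Fb

Bb diminished seventh = Bb–Db–Fb–Abb; third inversion → seventh (Abb) lowest.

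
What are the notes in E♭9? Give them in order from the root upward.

E♭9 is a dominant ninth built on E♭.
root → E♭
3rd (major 3rd) → G
5th (perfect 5th) → B♭
7th (minor 7th) → D♭
9th (major 9th) → F

E♭  G  B♭  D♭  F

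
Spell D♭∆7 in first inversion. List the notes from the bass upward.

In root position, D♭∆7 is Db–F–Ab–C.
First inversion puts the third (F) in the bass.

F Ab C Db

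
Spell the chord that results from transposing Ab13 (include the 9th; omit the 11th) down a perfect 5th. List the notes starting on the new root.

Transposed root: A♭ → D♭ (perfect 5th down). So we spell D♭ dominant thirteenth:
- root: D♭
- major 3rd: F
- perfect 5th: A♭
- minor 7th: C♭
- major 9th: E♭
- major 13th: B♭

D♭ – F – A♭ – C♭ – E♭ – B♭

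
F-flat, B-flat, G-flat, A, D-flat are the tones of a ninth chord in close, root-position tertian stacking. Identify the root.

G-flat

Stacking in thirds gives G-flat – B-flat – D-flat – F-flat – A, so G-flat is the root — G-flat dominant seventh sharp nine.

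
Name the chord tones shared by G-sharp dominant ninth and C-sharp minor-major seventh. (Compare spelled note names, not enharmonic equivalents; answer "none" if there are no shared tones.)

G♯ B♯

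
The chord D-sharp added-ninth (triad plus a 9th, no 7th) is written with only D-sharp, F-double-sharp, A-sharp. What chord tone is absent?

E-sharp

D-sharp added-ninth = D-sharp, F-double-sharp, A-sharp, E-sharp. The voicing lacks the 9th (major 9th), E-sharp.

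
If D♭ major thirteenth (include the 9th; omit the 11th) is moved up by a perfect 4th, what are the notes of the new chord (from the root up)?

G-flat B-flat D-flat F A-flat E-flat

D-flat up a perfect 4th → G-flat. New chord: G-flat major thirteenth.
root → G-flat
3rd (major 3rd) → B-flat
5th (perfect 5th) → D-flat
7th (major 7th) → F
9th (major 9th) → A-flat
13th (major 13th) → E-flat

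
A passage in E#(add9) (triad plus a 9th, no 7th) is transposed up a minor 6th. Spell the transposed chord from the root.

C# – E# – G# – D#

Transposed root: E# → C# (minor 6th up). So we spell C# added-ninth:
root → C#
3rd (major 3rd) → E#
5th (perfect 5th) → G#
9th (major 9th) → D#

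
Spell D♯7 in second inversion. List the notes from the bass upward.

A# C# D# F##

In root position, D♯7 is D#–F##–A#–C#.
Second inversion puts the fifth (A#) in the bass.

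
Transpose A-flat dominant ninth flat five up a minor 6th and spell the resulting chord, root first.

A minor 6th up from A-flat is F-flat, so the new chord is F-flat dominant ninth flat five.
Root: F-flat
Major 3rd (3rd): A-flat
Diminished 5th (5th): C-double-flat
Minor 7th (7th): E-double-flat
Major 9th (9th): G-flat

F-flat A-flat C-double-flat E-double-flat G-flat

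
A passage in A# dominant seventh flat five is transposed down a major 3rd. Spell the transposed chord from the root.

A-sharp down a major 3rd → F-sharp. New chord: F-sharp dominant seventh flat five.
root → F-sharp
3rd (major 3rd) → A-sharp
5th (diminished 5th) → C
7th (minor 7th) → E

F-sharp  A-sharp  C  E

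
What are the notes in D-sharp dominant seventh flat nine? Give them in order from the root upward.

D-sharp F-double-sharp A-sharp C-sharp E

D-sharp dominant seventh flat nine: dominant seventh flat nine on D-sharp.
- root: D-sharp
- major 3rd: F-double-sharp
- perfect 5th: A-sharp
- minor 7th: C-sharp
- minor 9th: E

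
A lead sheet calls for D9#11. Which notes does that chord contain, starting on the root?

D F# A C E G#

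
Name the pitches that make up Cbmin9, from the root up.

Root Cb, quality minor ninth:
Root: Cb
Minor 3rd (3rd): Ebb
Perfect 5th (5th): Gb
Minor 7th (7th): Bbb
Major 9th (9th): Db

Cb Ebb Gb Bbb Db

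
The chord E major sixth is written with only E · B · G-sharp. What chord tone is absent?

The full E major sixth chord is E, G-sharp, B, C-sharp.
Comparing with the voicing, the major 6th (6th) — C-sharp — is absent.

C-sharp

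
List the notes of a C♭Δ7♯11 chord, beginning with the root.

Root Cb, quality major seventh sharp eleven:
Root: Cb
Major 3rd (3rd): Eb
Perfect 5th (5th): Gb
Major 7th (7th): Bb
Augmented 11th (11th): F

Cb Eb Gb Bb F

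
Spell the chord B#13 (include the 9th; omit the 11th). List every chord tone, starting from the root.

B#13 is a dominant thirteenth built on B#.
B# — root
D## — major 3rd
F## — perfect 5th
A# — minor 7th
C## — major 9th
G## — major 13th

B# D## F## A# C## G##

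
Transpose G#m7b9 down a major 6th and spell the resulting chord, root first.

B  D  F#  A  C

G# down a major 6th → B. New chord: B minor seventh flat nine.
root → B
3rd (minor 3rd) → D
5th (perfect 5th) → F#
7th (minor 7th) → A
9th (minor 9th) → C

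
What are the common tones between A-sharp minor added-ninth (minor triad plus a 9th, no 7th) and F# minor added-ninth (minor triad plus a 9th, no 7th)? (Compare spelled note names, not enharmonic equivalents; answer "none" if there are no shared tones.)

C-sharp

A-sharp minor added-ninth: A-sharp C-sharp E-sharp B-sharp
F# minor added-ninth: F-sharp A C-sharp G-sharp
Common to both → C-sharp.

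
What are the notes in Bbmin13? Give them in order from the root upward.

Bbmin13 is a minor thirteenth built on Bb.
Bb — root
Db — minor 3rd
F — perfect 5th
Ab — minor 7th
C — major 9th
Eb — perfect 11th
G — major 13th

Bb, Db, F, Ab, C, Eb, G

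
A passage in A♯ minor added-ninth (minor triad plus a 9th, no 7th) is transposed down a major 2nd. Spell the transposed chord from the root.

G# B D# A#

Transposed root: A# → G# (major 2nd down). So we spell G# minor added-ninth:
root → G#
3rd (minor 3rd) → B
5th (perfect 5th) → D#
9th (major 9th) → A#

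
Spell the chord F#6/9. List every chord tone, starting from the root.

F#  A#  C#  D#  G#

Root F#, quality six-nine:
F# — root
A# — major 3rd
C# — perfect 5th
D# — major 6th
G# — major 9th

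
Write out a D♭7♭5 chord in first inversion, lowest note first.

F Abb Cb Db

In root position, D♭7♭5 is Db–F–Abb–Cb.
First inversion puts the third (F) in the bass.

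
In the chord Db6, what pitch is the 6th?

Bb

Root of Db6 = Db. The 6th is a major 6th: Db up a major 6th → Bb.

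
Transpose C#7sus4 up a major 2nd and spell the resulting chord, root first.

D♯ – G♯ – A♯ – C♯

C♯ up a major 2nd → D♯. New chord: D♯ dominant seventh suspended fourth.
Root: D♯
Perfect 4th (4th): G♯
Perfect 5th (5th): A♯
Minor 7th (7th): C♯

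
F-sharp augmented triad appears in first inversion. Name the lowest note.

F-sharp augmented triad in root position is F#–A#–C##.
First inversion places the third in the bass, which is A#.

A#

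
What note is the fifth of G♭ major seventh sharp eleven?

G♭ major seventh sharp eleven is built on Gb; its 5th is a perfect 5th above the root.
A fifth above G uses the letter D, and the perfect 5th above Gb is Db.

Db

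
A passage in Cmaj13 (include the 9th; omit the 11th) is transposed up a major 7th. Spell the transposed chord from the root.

C up a major 7th → B. New chord: B major thirteenth.
Root: B
Major 3rd (3rd): D#
Perfect 5th (5th): F#
Major 7th (7th): A#
Major 9th (9th): C#
Major 13th (13th): G#

B D# F# A# C# G#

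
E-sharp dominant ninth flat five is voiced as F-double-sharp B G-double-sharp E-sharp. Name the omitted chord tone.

D-sharp

E-sharp dominant ninth flat five = E-sharp, G-double-sharp, B, D-sharp, F-double-sharp. The voicing lacks the 7th (minor 7th), D-sharp.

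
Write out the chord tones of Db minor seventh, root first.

Root D♭, quality minor seventh:
- root: D♭
- minor 3rd: F♭
- perfect 5th: A♭
- minor 7th: C♭

D♭, F♭, A♭, C♭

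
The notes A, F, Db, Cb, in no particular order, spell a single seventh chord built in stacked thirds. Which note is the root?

Db

Stacking in thirds gives Db – F – A – Cb, so Db is the root — Db augmented seventh.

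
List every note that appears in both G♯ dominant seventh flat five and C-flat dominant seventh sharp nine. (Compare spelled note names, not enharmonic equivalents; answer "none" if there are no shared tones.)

G♯ dominant seventh flat five = G-sharp, B-sharp, D, F-sharp.
C-flat dominant seventh sharp nine = C-flat, E-flat, G-flat, B-double-flat, D.
Shared: D.

D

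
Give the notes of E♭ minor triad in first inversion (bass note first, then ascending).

In root position, E♭ minor triad is E-flat–G-flat–B-flat.
First inversion puts the third (G-flat) in the bass.

G-flat, B-flat, E-flat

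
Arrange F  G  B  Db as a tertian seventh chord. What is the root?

G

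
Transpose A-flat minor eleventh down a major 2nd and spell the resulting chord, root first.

A major 2nd down from Ab is Gb, so the new chord is Gb minor eleventh.
- root: Gb
- minor 3rd: Bbb
- perfect 5th: Db
- minor 7th: Fb
- major 9th: Ab
- perfect 11th: Cb

Gb Bbb Db Fb Ab Cb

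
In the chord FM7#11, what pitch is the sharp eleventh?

B

Root of FM7#11 = F. The 11th is an augmented 11th: F up an augmented 11th → B.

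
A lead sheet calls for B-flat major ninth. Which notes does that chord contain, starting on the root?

B-flat, D, F, A, C

Root B-flat, quality major ninth:
B-flat — root
D — major 3rd
F — perfect 5th
A — major 7th
C — major 9th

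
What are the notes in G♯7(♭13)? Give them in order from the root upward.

G# B# D# F# E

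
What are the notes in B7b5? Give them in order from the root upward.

B  D♯  F  A

B7b5: dominant seventh flat five on B.
B — root
D♯ — major 3rd
F — diminished 5th
A — minor 7th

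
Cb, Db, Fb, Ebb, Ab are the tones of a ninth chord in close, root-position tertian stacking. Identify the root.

Db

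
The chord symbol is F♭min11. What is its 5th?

Root of F♭min11 = F♭. The 5th is a perfect 5th: F♭ up a perfect 5th → C♭.

C♭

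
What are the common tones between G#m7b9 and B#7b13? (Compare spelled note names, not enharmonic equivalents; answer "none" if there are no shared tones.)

G#

G#m7b9: G# B D# F# A
B#7b13: B# D## F## A# G#
Common to both → G#.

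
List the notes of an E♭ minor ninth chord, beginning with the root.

E♭ minor ninth is a minor ninth built on E-flat.
E-flat — root
G-flat — minor 3rd
B-flat — perfect 5th
D-flat — minor 7th
F — major 9th

E-flat – G-flat – B-flat – D-flat – F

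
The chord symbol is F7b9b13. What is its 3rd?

Root of F7b9b13 = F. The 3rd is a major 3rd: F up a major 3rd → A.

A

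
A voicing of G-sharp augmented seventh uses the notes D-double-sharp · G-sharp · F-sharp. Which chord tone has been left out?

B-sharp

The full G-sharp augmented seventh chord is G-sharp, B-sharp, D-double-sharp, F-sharp.
Comparing with the voicing, the major 3rd (3rd) — B-sharp — is absent.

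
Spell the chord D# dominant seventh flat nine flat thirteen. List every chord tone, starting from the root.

D# dominant seventh flat nine flat thirteen: dominant seventh flat nine flat thirteen on D-sharp.
- root: D-sharp
- major 3rd: F-double-sharp
- perfect 5th: A-sharp
- minor 7th: C-sharp
- minor 9th: E
- minor 13th: B

D-sharp  F-double-sharp  A-sharp  C-sharp  E  B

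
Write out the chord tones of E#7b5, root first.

E#7b5 is a dominant seventh flat five built on E#.
Root: E#
Major 3rd (3rd): G##
Diminished 5th (5th): B
Minor 7th (7th): D#

E#, G##, B, D#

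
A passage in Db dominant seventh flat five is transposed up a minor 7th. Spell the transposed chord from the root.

A minor 7th up from Db is Cb, so the new chord is Cb dominant seventh flat five.
Root: Cb
Major 3rd (3rd): Eb
Diminished 5th (5th): Gbb
Minor 7th (7th): Bbb

Cb  Eb  Gbb  Bbb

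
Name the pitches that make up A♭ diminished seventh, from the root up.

A-flat  C-flat  E-double-flat  G-double-flat

A♭ diminished seventh: diminished seventh on A-flat.
Root: A-flat
Minor 3rd (3rd): C-flat
Diminished 5th (5th): E-double-flat
Diminished 7th (7th): G-double-flat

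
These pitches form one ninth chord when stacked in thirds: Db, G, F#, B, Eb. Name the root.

Eb

Arranged so that each adjacent pair is a third by letter name: Eb – G – B – Db – F#.
The bottom of that stack, Eb, is the root (this is Eb dominant seventh sharp nine sharp five).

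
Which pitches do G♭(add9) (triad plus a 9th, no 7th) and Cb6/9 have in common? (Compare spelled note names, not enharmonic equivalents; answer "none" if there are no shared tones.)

Gb, Db, Ab

G♭(add9) = Gb, Bb, Db, Ab.
Cb6/9 = Cb, Eb, Gb, Ab, Db.
Shared: Gb, Db, Ab.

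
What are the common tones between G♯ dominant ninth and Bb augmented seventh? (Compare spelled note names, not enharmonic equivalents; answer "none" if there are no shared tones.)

F-sharp

G♯ dominant ninth = G-sharp, B-sharp, D-sharp, F-sharp, A-sharp.
Bb augmented seventh = B-flat, D, F-sharp, A-flat.
Shared: F-sharp.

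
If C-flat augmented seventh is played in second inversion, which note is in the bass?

G

C-flat augmented seventh in root position is Cb–Eb–G–Bbb.
Second inversion places the fifth in the bass, which is G.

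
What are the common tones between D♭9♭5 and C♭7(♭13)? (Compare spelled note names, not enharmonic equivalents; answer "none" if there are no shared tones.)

A𝄫, C♭, E♭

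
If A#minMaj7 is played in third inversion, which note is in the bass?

G𝄪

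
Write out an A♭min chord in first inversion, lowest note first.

A♭min = A♭–C♭–E♭; first inversion → third (C♭) lowest.

C♭, E♭, A♭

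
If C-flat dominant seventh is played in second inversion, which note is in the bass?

G-flat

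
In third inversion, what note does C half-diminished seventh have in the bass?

C half-diminished seventh = C–E♭–G♭–B♭. Third inversion → seventh in the bass = B♭.

B♭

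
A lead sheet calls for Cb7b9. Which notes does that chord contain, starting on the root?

Cb7b9 is a dominant seventh flat nine built on C♭.
- root: C♭
- major 3rd: E♭
- perfect 5th: G♭
- minor 7th: B𝄫
- minor 9th: D𝄫

C♭ – E♭ – G♭ – B𝄫 – D𝄫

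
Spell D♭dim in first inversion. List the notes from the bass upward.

In root position, D♭dim is D♭–F♭–A𝄫.
First inversion puts the third (F♭) in the bass.

F♭, A𝄫, D♭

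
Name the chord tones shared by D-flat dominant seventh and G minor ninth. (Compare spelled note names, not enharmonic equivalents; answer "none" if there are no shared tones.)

F

D-flat dominant seventh: D-flat F A-flat C-flat
G minor ninth: G B-flat D F A
Common to both → F.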